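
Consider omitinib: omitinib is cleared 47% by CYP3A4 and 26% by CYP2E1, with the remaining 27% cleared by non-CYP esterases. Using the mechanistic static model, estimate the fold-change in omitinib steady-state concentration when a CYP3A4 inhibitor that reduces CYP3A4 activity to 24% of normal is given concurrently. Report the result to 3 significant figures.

CYP3A4: 0.47 × 0.24 = 0.1128
CYP2E1: 0.26 (unchanged)
Other: 0.27 (unchanged)
Relative clearance = 0.1128 + 0.26 + 0.27 = 0.6428.
Steady-state concentration ratio = CL_old/CL_new = 1 / 0.6428 = 1.56.

1.56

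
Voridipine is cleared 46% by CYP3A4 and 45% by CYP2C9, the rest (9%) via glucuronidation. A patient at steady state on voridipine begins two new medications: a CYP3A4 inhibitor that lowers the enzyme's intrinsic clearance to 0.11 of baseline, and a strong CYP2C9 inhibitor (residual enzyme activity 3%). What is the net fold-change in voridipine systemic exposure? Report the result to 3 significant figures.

The CYP3A4 pathway (46% of clearance) falls to 0.11× activity: 0.46 × 0.11 = 0.0506.
The CYP2C9 pathway (45% of clearance) drops to 0.03× activity: 0.45 × 0.03 = 0.0135.
The remaining 9% of clearance is unaffected.
Relative clearance = 0.0506 + 0.0135 + 0.09 = 0.1541.
Net systemic exposure ratio = 1 / 0.1541 = 6.49.

6.49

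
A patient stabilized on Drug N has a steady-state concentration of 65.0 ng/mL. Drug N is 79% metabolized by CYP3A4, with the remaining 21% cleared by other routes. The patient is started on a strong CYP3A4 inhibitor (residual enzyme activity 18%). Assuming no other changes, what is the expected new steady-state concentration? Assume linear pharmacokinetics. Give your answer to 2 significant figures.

CYP3A4: 0.79 × 0.18 = 0.1422
Other: 0.21 (unchanged)
Relative clearance = 0.1422 + 0.21 = 0.3522.
New steady-state concentration = baseline ÷ relative clearance = 65.0 / 0.3522 = 1.8 × 10² ng/mL.

1.8 × 10² ng/mL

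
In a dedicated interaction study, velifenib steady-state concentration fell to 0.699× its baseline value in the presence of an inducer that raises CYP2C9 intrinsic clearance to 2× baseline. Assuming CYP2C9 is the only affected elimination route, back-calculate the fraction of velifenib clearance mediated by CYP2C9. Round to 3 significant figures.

Write x for the fraction cleared via CYP2C9. The observed steady-state concentration change means clearance rose to 1/0.699 = 1.431 of baseline.
Setting x·2 + (1 − x) = 1.431 and solving: x = (1.431 − 1)/(2 − 1) = 0.431.

0.431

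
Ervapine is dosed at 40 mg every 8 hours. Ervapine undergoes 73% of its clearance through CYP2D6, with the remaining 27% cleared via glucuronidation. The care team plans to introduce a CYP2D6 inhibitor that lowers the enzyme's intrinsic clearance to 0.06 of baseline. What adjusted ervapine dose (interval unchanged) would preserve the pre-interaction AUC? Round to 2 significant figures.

13 mg

The CYP2D6 pathway (73% of clearance) drops to 0.06× activity: 0.73 × 0.06 = 0.0438.
The remaining 27% of clearance is unaffected.
New clearance relative to baseline: 0.0438 + 0.27 = 0.3138.
Css,avg = (dose rate)/CL, so holding Css fixed requires dose ∝ CL: 40 × 0.3138 = 13 mg.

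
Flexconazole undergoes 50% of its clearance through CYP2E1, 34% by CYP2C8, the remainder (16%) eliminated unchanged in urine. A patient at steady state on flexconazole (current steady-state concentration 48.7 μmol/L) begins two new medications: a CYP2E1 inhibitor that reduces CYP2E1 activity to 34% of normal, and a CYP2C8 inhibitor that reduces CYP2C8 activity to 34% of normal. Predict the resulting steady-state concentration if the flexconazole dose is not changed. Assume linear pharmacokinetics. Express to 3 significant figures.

109 μmol/L

The CYP2E1 pathway (50% of clearance) drops to 0.34× activity: 0.5 × 0.34 = 0.17.
The CYP2C8 pathway (34% of clearance) drops to 0.34× activity: 0.34 × 0.34 = 0.1156.
Non-CYP routes (16%) are unchanged.
New clearance relative to baseline: 0.17 + 0.1156 + 0.16 = 0.4456.
Dividing the baseline by the relative clearance: 48.7 / 0.4456 = 109 μmol/L.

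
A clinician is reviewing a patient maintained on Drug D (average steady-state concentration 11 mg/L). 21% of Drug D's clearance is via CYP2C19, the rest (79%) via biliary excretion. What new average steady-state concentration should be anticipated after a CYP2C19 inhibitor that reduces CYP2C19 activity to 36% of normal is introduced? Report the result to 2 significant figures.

13 mg/L

The CYP2C19 pathway (21% of clearance) drops to 0.36× activity: 0.21 × 0.36 = 0.0756.
The remaining 79% of clearance is unaffected.
New clearance relative to baseline: 0.0756 + 0.79 = 0.8656.
Average steady-state concentration ∝ 1/CL, so new value = 11 / 0.8656 = 13 mg/L.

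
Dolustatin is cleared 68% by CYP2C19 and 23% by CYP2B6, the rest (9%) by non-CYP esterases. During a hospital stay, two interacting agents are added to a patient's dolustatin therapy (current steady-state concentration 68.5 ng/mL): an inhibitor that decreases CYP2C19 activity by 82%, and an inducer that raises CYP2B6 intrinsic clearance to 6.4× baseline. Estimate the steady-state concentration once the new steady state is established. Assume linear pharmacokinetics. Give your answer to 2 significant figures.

41 ng/mL

The CYP2C19 pathway (68% of clearance) is reduced to 0.18× activity: 0.68 × 0.18 = 0.1224.
The CYP2B6 pathway (23% of clearance) is boosted to 6.4× activity: 0.23 × 6.4 = 1.472.
The remaining 9% of clearance is unaffected.
Relative clearance = 0.1224 + 1.472 + 0.09 = 1.6844.
Dividing the baseline by the relative clearance: 68.5 / 1.6844 = 41 ng/mL.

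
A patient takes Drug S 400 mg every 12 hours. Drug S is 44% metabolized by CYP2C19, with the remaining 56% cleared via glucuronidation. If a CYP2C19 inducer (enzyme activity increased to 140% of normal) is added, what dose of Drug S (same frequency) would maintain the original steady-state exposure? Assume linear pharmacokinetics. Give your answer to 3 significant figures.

CYP2C19: 0.44 × 1.4 = 0.616
Other: 0.56 (unchanged)
Relative clearance = 0.616 + 0.56 = 1.176.
To maintain the same steady-state level, dose must scale with clearance: new dose = 400 × 1.176 = 470 mg.

470 mg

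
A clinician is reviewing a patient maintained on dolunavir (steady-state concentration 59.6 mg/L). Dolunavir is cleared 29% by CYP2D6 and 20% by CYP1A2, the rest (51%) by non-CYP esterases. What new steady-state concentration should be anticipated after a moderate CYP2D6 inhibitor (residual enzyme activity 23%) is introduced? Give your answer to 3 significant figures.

76.7 mg/L

The CYP2D6 pathway (29% of clearance) is reduced to 0.23× activity: 0.29 × 0.23 = 0.0667.
CYP1A2 (20%) and the residual 51% are unaffected.
CL_new/CL_old = 0.0667 + 0.2 + 0.51 = 0.7767.
With dosing unchanged, steady-state concentration scales as 1/CL: 59.6 / 0.7767 = 76.7 mg/L.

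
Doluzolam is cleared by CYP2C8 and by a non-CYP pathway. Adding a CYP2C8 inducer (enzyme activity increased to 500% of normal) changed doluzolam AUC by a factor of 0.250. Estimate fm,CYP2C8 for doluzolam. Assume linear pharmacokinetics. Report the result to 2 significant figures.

0.75

Let fm be the CYP2C8 fraction. New clearance relative to baseline = fm × 5 + (1 − fm).
AUC ratio = 1 / (new CL fraction), so new CL fraction = 1 / 0.250 = 4.
fm × 5 + 1 − fm = 4  ⇒  fm × (5 − 1) = 3  ⇒  fm = 0.75.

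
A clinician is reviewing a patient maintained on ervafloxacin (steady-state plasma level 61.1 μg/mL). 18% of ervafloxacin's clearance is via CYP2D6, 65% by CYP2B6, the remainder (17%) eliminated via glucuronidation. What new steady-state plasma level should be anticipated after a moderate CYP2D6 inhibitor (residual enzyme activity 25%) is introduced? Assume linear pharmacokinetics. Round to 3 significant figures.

CYP2D6: 0.18 × 0.25 = 0.045
CYP2B6: 0.65 (unchanged)
Other: 0.17 (unchanged)
CL_new/CL_old = 0.045 + 0.65 + 0.17 = 0.865.
New steady-state plasma level = baseline ÷ relative clearance = 61.1 / 0.865 = 70.6 μg/mL.

70.6 μg/mL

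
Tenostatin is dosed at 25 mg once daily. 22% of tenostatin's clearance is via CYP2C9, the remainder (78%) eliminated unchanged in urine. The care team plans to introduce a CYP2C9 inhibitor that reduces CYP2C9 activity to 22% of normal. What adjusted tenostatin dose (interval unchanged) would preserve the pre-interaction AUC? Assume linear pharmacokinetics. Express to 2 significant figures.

The CYP2C9 pathway (22% of clearance) drops to 0.22× activity: 0.22 × 0.22 = 0.0484.
Non-CYP routes (78%) are unchanged.
Relative clearance = 0.0484 + 0.78 = 0.8284.
Exposure is unchanged when dose changes in proportion to clearance. New dose = 25 mg × 0.8284 = 21 mg.

21 mg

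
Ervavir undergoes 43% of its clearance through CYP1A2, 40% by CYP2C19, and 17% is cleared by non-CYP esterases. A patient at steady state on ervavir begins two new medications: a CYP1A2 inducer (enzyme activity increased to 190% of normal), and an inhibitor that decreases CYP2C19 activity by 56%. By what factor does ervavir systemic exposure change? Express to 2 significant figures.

0.86

The CYP1A2 pathway (43% of clearance) rises to 1.9× activity: 0.43 × 1.9 = 0.817.
The CYP2C19 pathway (40% of clearance) falls to 0.44× activity: 0.4 × 0.44 = 0.176.
The remaining 17% of clearance is unaffected.
New clearance relative to baseline: 0.817 + 0.176 + 0.17 = 1.163.
Systemic exposure ∝ 1/CL: fold-change = 1 / 1.163 = 0.86.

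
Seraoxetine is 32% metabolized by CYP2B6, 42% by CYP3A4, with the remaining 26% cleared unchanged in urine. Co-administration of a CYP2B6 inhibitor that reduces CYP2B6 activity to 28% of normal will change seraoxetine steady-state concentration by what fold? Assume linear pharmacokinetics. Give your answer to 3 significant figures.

1.30

CYP2B6: 0.32 × 0.28 = 0.0896
CYP3A4: 0.42 (unchanged)
Other: 0.26 (unchanged)
CL_new/CL_old = 0.0896 + 0.42 + 0.26 = 0.7696.
Steady-state concentration ratio = CL_old/CL_new = 1 / 0.7696 = 1.30.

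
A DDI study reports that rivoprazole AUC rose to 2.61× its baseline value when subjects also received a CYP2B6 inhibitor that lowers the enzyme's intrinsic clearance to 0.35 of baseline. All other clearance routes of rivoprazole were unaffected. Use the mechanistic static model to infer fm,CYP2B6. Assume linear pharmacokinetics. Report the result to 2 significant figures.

0.95

Write x for the fraction cleared via CYP2B6. The observed AUC change means clearance fell to 1/2.61 = 0.3831 of baseline.
Setting x·0.35 + (1 − x) = 0.3831 and solving: x = (0.3831 − 1)/(0.35 − 1) = 0.95.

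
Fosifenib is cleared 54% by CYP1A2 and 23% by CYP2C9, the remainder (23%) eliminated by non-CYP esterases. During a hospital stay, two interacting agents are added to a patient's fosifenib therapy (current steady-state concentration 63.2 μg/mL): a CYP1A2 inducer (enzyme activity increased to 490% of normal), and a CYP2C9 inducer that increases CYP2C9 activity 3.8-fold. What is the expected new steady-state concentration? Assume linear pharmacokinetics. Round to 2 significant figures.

17 μg/mL

The CYP1A2 pathway (54% of clearance) is boosted to 4.9× activity: 0.54 × 4.9 = 2.646.
The CYP2C9 pathway (23% of clearance) is boosted to 3.8× activity: 0.23 × 3.8 = 0.874.
The remaining 23% of clearance is unaffected.
New clearance relative to baseline: 2.646 + 0.874 + 0.23 = 3.75.
Dividing the baseline by the relative clearance: 63.2 / 3.75 = 17 μg/mL.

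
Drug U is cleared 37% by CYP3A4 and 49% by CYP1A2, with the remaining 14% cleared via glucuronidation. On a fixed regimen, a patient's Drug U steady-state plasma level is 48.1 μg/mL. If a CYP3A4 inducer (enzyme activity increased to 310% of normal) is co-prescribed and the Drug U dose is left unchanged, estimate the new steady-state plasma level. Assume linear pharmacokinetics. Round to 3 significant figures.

27.1 μg/mL

CYP3A4: 0.37 × 3.1 = 1.147
CYP1A2: 0.49 (unchanged)
Other: 0.14 (unchanged)
New clearance relative to baseline: 1.147 + 0.49 + 0.14 = 1.777.
With dosing unchanged, steady-state plasma level scales as 1/CL: 48.1 / 1.777 = 27.1 μg/mL.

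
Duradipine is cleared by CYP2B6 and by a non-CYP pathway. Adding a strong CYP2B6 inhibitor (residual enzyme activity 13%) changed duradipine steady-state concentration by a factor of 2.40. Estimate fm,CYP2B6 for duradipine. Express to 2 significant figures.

0.67

CL'/CL = 1 / 2.40 = 0.4167
0.13·fm + (1 − fm) = 0.4167
fm = (0.4167 − 1) / (0.13 − 1) = 0.67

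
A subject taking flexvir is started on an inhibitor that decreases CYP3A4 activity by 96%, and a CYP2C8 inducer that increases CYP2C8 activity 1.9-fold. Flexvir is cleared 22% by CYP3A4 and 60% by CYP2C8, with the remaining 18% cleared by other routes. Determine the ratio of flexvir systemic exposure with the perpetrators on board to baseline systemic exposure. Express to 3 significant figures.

0.753

CYP3A4: 0.22 × 0.04 = 0.0088
CYP2C8: 0.6 × 1.9 = 1.14
Other: 0.18 (unchanged)
Relative clearance = 0.0088 + 1.14 + 0.18 = 1.3288.
Net systemic exposure ratio = 1 / 1.3288 = 0.753.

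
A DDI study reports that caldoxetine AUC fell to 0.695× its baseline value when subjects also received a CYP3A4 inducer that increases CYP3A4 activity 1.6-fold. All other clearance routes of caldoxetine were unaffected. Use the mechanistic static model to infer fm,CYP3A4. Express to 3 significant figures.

Write x for the fraction cleared via CYP3A4. The observed AUC change means clearance rose to 1/0.695 = 1.439 of baseline.
Setting x·1.6 + (1 − x) = 1.439 and solving: x = (1.439 − 1)/(1.6 − 1) = 0.731.

0.731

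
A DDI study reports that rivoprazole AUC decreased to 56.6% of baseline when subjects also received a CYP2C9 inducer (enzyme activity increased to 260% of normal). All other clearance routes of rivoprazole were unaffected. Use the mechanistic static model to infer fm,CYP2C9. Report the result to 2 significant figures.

0.48

CL'/CL = 1 / 0.566 = 1.767
2.6·fm + (1 − fm) = 1.767
fm = (1.767 − 1) / (2.6 − 1) = 0.48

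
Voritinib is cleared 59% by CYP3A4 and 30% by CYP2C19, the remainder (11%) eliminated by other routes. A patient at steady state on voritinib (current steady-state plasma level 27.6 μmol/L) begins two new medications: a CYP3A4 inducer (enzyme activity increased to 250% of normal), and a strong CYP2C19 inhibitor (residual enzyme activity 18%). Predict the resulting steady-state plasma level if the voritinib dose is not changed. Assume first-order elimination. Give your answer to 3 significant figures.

The CYP3A4 pathway (59% of clearance) is boosted to 2.5× activity: 0.59 × 2.5 = 1.475.
The CYP2C19 pathway (30% of clearance) is reduced to 0.18× activity: 0.3 × 0.18 = 0.054.
Non-CYP routes (11%) are unchanged.
Relative clearance = 1.475 + 0.054 + 0.11 = 1.639.
Steady-state plasma level ∝ 1/CL: new value = 27.6 / 1.639 = 16.8 μmol/L.

16.8 μmol/L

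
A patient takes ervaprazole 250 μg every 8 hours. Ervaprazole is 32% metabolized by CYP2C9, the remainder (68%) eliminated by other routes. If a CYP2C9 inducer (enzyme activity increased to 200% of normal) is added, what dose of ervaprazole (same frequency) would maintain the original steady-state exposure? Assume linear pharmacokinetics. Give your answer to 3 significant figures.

330 μg

CYP2C9: 0.32 × 2 = 0.64
Other: 0.68 (unchanged)
CL_new/CL_old = 0.64 + 0.68 = 1.32.
Exposure is unchanged when dose changes in proportion to clearance. New dose = 250 μg × 1.32 = 330 μg.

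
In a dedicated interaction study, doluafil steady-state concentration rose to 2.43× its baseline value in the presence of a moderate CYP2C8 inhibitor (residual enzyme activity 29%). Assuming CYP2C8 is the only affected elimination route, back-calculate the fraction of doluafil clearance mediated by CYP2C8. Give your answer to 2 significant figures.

0.83

Let x = fm,CYP2C8. Because steady-state concentration ∝ 1/CL, relative clearance fell to 1/2.43 = 0.4115.
Setting x·0.29 + (1 − x) = 0.4115 and solving: x = (0.4115 − 1)/(0.29 − 1) = 0.83.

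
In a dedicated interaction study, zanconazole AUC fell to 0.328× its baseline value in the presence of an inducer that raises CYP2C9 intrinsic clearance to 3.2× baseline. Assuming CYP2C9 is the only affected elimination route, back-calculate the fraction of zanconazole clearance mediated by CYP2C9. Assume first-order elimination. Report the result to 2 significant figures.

Let fm be the CYP2C9 fraction. New clearance relative to baseline = fm × 3.2 + (1 − fm).
AUC ratio = 1 / (new CL fraction), so new CL fraction = 1 / 0.328 = 3.049.
fm × 3.2 + 1 − fm = 3.049  ⇒  fm × (3.2 − 1) = 2.049  ⇒  fm = 0.93.

0.93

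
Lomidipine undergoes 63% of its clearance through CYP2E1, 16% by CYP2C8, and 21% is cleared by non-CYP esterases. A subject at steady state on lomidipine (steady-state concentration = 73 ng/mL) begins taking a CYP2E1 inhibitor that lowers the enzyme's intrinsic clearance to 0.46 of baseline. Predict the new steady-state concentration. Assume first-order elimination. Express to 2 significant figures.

The CYP2E1 pathway (63% of clearance) is reduced to 0.46× activity: 0.63 × 0.46 = 0.2898.
CYP2C8 (16%) and the residual 21% are unaffected.
Relative clearance = 0.2898 + 0.16 + 0.21 = 0.6598.
With dosing unchanged, steady-state concentration scales as 1/CL: 73 / 0.6598 = 1.1 × 10² ng/mL.

1.1 × 10² ng/mL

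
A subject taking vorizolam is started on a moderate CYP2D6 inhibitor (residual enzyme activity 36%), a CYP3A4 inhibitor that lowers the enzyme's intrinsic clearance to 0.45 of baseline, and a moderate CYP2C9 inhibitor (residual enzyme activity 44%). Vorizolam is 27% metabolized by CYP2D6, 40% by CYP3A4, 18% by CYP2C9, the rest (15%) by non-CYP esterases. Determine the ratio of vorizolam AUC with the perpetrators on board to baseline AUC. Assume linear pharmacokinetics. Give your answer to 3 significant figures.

The CYP2D6 pathway (27% of clearance) drops to 0.36× activity: 0.27 × 0.36 = 0.0972.
The CYP3A4 pathway (40% of clearance) falls to 0.45× activity: 0.4 × 0.45 = 0.18.
The CYP2C9 pathway (18% of clearance) is reduced to 0.44× activity: 0.18 × 0.44 = 0.0792.
Non-CYP routes (15%) are unchanged.
New clearance relative to baseline: 0.0972 + 0.18 + 0.0792 + 0.15 = 0.5064.
Net AUC ratio = 1 / 0.5064 = 1.97.

1.97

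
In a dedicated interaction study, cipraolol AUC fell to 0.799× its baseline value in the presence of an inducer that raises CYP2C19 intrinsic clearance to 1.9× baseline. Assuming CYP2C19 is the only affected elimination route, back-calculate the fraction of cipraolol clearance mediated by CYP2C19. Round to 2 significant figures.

0.28

CL'/CL = 1 / 0.799 = 1.252
1.9·fm + (1 − fm) = 1.252
fm = (1.252 − 1) / (1.9 − 1) = 0.28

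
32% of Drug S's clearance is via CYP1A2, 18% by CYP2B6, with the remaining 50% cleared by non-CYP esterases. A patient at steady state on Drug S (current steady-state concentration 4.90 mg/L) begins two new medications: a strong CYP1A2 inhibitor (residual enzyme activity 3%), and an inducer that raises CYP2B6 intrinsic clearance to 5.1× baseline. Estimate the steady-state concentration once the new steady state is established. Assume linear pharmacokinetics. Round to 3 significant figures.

The CYP1A2 pathway (32% of clearance) is reduced to 0.03× activity: 0.32 × 0.03 = 0.0096.
The CYP2B6 pathway (18% of clearance) rises to 5.1× activity: 0.18 × 5.1 = 0.918.
The remaining 50% of clearance is unaffected.
CL_new/CL_old = 0.0096 + 0.918 + 0.5 = 1.4276.
Dividing the baseline by the relative clearance: 4.90 / 1.4276 = 3.43 mg/L.

3.43 mg/L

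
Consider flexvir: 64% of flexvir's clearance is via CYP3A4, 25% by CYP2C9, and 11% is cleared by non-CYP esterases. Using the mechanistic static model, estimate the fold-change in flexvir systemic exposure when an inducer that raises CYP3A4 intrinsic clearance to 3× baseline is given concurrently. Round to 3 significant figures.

The CYP3A4 pathway (64% of clearance) rises to 3× activity: 0.64 × 3 = 1.92.
CYP2C9 (25%) and the residual 11% are unaffected.
New clearance relative to baseline: 1.92 + 0.25 + 0.11 = 2.28.
Systemic exposure ratio = CL_old/CL_new = 1 / 2.28 = 0.439.

0.439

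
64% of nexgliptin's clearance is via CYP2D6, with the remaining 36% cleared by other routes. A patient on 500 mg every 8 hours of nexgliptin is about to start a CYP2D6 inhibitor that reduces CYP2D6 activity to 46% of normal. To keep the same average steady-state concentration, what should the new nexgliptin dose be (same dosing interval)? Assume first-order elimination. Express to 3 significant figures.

The CYP2D6 pathway (64% of clearance) drops to 0.46× activity: 0.64 × 0.46 = 0.2944.
The remaining 36% of clearance is unaffected.
Relative clearance = 0.2944 + 0.36 = 0.6544.
To maintain the same steady-state level, dose must scale with clearance: new dose = 500 × 0.6544 = 327 mg.

327 mg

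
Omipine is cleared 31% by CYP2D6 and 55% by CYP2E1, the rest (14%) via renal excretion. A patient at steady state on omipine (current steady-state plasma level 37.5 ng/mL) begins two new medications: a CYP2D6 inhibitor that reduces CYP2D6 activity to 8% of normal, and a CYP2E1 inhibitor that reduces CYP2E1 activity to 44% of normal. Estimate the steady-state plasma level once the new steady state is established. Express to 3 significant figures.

92.2 ng/mL

The CYP2D6 pathway (31% of clearance) falls to 0.08× activity: 0.31 × 0.08 = 0.0248.
The CYP2E1 pathway (55% of clearance) falls to 0.44× activity: 0.55 × 0.44 = 0.242.
The remaining 14% of clearance is unaffected.
CL_new/CL_old = 0.0248 + 0.242 + 0.14 = 0.4068.
Dividing the baseline by the relative clearance: 37.5 / 0.4068 = 92.2 ng/mL.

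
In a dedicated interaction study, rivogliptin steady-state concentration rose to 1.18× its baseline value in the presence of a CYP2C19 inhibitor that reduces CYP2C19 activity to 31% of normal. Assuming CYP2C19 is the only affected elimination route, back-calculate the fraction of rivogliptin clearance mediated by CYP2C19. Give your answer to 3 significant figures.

Call the CYP2C19 fraction fm. After the interaction, CL_new/CL_old = fm × 0.31 + (1 − fm).
Steady-state concentration ratio = 1 / (new CL fraction), so new CL fraction = 1 / 1.18 = 0.8475.
fm × 0.31 + 1 − fm = 0.8475  ⇒  fm × (0.31 − 1) = −0.1525  ⇒  fm = 0.221.

0.221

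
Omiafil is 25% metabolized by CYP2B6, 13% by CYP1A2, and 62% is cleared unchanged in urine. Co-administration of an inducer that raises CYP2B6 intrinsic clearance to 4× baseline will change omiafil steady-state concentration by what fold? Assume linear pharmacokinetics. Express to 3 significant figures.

The CYP2B6 pathway (25% of clearance) increases to 4× activity: 0.25 × 4 = 1.
CYP1A2 (13%) and the residual 62% are unaffected.
CL_new/CL_old = 1 + 0.13 + 0.62 = 1.75.
Since steady-state concentration ∝ 1/CL, the ratio is 1 / 1.75 = 0.571.

0.571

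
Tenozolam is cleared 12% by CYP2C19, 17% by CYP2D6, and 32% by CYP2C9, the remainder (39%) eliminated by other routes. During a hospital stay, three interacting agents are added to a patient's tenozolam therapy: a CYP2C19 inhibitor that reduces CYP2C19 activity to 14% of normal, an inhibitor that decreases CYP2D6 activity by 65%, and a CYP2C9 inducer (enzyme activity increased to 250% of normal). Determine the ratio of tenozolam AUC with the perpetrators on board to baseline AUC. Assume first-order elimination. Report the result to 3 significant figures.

0.790

The CYP2C19 pathway (12% of clearance) drops to 0.14× activity: 0.12 × 0.14 = 0.0168.
The CYP2D6 pathway (17% of clearance) drops to 0.35× activity: 0.17 × 0.35 = 0.0595.
The CYP2C9 pathway (32% of clearance) rises to 2.5× activity: 0.32 × 2.5 = 0.8.
Non-CYP routes (39%) are unchanged.
New clearance relative to baseline: 0.0168 + 0.0595 + 0.8 + 0.39 = 1.2663.
Because AUC varies inversely with clearance, the combined effect is 1 / 1.2663 = 0.790.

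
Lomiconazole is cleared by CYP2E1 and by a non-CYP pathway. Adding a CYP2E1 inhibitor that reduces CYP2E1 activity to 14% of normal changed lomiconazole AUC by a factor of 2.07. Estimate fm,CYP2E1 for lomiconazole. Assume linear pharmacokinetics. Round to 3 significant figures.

0.601

Call the CYP2E1 fraction fm. After the interaction, CL_new/CL_old = fm × 0.14 + (1 − fm).
AUC ratio = 1 / (new CL fraction), so new CL fraction = 1 / 2.07 = 0.4831.
fm × 0.14 + 1 − fm = 0.4831  ⇒  fm × (0.14 − 1) = −0.5169  ⇒  fm = 0.601.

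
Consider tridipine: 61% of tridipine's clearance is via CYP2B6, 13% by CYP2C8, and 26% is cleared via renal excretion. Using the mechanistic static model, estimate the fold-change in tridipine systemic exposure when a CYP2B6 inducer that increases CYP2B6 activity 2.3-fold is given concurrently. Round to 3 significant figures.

0.558

The CYP2B6 pathway (61% of clearance) rises to 2.3× activity: 0.61 × 2.3 = 1.403.
CYP2C8 (13%) and the residual 26% are unaffected.
CL_new/CL_old = 1.403 + 0.13 + 0.26 = 1.793.
Since systemic exposure ∝ 1/CL, the ratio is 1 / 1.793 = 0.558.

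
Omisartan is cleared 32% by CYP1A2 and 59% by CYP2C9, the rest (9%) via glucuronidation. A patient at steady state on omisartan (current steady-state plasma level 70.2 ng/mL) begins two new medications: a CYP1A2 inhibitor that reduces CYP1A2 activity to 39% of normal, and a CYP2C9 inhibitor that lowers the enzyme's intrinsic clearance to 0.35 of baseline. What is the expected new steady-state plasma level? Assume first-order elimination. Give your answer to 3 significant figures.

167 ng/mL

CYP1A2: 0.32 × 0.39 = 0.1248
CYP2C9: 0.59 × 0.35 = 0.2065
Other: 0.09 (unchanged)
CL_new/CL_old = 0.1248 + 0.2065 + 0.09 = 0.4213.
Dividing the baseline by the relative clearance: 70.2 / 0.4213 = 167 ng/mL.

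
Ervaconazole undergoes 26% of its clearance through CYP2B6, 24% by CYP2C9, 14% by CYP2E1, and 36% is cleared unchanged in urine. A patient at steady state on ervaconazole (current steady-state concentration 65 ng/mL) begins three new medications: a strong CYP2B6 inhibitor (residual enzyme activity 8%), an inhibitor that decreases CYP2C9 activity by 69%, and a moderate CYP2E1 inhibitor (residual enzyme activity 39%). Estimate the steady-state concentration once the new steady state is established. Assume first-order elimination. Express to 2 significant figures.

The CYP2B6 pathway (26% of clearance) falls to 0.08× activity: 0.26 × 0.08 = 0.0208.
The CYP2C9 pathway (24% of clearance) falls to 0.31× activity: 0.24 × 0.31 = 0.0744.
The CYP2E1 pathway (14% of clearance) is reduced to 0.39× activity: 0.14 × 0.39 = 0.0546.
Non-CYP routes (36%) are unchanged.
CL_new/CL_old = 0.0208 + 0.0744 + 0.0546 + 0.36 = 0.5098.
New steady-state concentration = 65 / 0.5098 = 1.3 × 10² ng/mL (concentration scales inversely with clearance).

1.3 × 10² ng/mL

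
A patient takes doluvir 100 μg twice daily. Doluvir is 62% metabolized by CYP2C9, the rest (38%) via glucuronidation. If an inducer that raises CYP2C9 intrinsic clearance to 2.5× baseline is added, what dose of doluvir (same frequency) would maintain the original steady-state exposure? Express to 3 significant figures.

The CYP2C9 pathway (62% of clearance) is boosted to 2.5× activity: 0.62 × 2.5 = 1.55.
The remaining 38% of clearance is unaffected.
Relative clearance = 1.55 + 0.38 = 1.93.
Css,avg = (dose rate)/CL, so holding Css fixed requires dose ∝ CL: 100 × 1.93 = 193 μg.

193 μg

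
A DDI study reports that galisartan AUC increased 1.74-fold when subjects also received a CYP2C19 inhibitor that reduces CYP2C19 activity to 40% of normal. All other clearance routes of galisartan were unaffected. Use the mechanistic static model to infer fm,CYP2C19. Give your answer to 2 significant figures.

0.71

Write x for the fraction cleared via CYP2C19. The observed AUC change means clearance fell to 1/1.74 = 0.5747 of baseline.
Only the CYP2C19 route changed, so 0.5747 = x·0.4 + (1 − x), giving x = 0.71.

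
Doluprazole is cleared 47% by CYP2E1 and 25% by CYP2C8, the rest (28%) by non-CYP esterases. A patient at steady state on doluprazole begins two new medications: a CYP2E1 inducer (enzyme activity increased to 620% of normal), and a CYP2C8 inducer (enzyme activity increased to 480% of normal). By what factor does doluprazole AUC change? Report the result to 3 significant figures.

The CYP2E1 pathway (47% of clearance) increases to 6.2× activity: 0.47 × 6.2 = 2.914.
The CYP2C8 pathway (25% of clearance) increases to 4.8× activity: 0.25 × 4.8 = 1.2.
The remaining 28% of clearance is unaffected.
CL_new/CL_old = 2.914 + 1.2 + 0.28 = 4.394.
AUC ∝ 1/CL: fold-change = 1 / 4.394 = 0.228.

0.228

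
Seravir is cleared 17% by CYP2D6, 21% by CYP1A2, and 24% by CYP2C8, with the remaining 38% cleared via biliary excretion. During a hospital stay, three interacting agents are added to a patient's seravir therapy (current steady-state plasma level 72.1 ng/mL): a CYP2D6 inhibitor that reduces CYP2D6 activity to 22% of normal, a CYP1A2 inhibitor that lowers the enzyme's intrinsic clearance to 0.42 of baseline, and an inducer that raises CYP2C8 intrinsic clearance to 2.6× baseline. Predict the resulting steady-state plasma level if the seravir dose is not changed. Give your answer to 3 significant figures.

63.8 ng/mL

The CYP2D6 pathway (17% of clearance) drops to 0.22× activity: 0.17 × 0.22 = 0.0374.
The CYP1A2 pathway (21% of clearance) falls to 0.42× activity: 0.21 × 0.42 = 0.0882.
The CYP2C8 pathway (24% of clearance) rises to 2.6× activity: 0.24 × 2.6 = 0.624.
The remaining 38% of clearance is unaffected.
Relative clearance = 0.0374 + 0.0882 + 0.624 + 0.38 = 1.1296.
Steady-state plasma level ∝ 1/CL: new value = 72.1 / 1.1296 = 63.8 ng/mL.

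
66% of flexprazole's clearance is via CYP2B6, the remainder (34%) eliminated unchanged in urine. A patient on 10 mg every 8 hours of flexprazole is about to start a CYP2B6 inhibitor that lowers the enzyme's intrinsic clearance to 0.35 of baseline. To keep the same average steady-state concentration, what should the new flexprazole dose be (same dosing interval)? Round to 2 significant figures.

CYP2B6: 0.66 × 0.35 = 0.231
Other: 0.34 (unchanged)
CL_new/CL_old = 0.231 + 0.34 = 0.571.
To maintain the same steady-state level, dose must scale with clearance: new dose = 10 × 0.571 = 5.7 mg.

5.7 mg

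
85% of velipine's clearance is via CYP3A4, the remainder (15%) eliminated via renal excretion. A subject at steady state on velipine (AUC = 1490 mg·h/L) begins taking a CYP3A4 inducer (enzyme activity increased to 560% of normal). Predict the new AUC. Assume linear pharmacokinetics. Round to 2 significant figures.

3.0 × 10² mg·h/L

CYP3A4: 0.85 × 5.6 = 4.76
Other: 0.15 (unchanged)
Relative clearance = 4.76 + 0.15 = 4.91.
With dosing unchanged, AUC scales as 1/CL: 1490 / 4.91 = 3.0 × 10² mg·h/L.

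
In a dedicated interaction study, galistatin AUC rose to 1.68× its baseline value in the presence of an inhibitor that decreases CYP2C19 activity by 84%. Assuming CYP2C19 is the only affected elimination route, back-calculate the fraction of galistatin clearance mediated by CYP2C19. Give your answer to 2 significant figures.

Call the CYP2C19 fraction fm. After the interaction, CL_new/CL_old = fm × 0.16 + (1 − fm).
AUC ratio = 1 / (new CL fraction), so new CL fraction = 1 / 1.68 = 0.5952.
fm × 0.16 + 1 − fm = 0.5952  ⇒  fm × (0.16 − 1) = −0.4048  ⇒  fm = 0.48.

0.48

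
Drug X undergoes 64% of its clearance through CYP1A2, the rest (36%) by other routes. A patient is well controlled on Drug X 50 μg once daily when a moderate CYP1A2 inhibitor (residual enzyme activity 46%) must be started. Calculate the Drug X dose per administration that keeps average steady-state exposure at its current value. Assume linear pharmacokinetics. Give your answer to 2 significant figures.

33 μg

CYP1A2: 0.64 × 0.46 = 0.2944
Other: 0.36 (unchanged)
New clearance relative to baseline: 0.2944 + 0.36 = 0.6544.
Exposure is unchanged when dose changes in proportion to clearance. New dose = 50 μg × 0.6544 = 33 μg.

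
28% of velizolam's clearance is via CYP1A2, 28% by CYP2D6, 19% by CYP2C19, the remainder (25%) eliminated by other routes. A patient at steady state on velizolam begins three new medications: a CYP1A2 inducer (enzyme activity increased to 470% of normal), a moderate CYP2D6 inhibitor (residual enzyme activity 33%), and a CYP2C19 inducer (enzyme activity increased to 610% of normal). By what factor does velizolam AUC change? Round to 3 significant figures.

0.355

The CYP1A2 pathway (28% of clearance) is boosted to 4.7× activity: 0.28 × 4.7 = 1.316.
The CYP2D6 pathway (28% of clearance) is reduced to 0.33× activity: 0.28 × 0.33 = 0.0924.
The CYP2C19 pathway (19% of clearance) is boosted to 6.1× activity: 0.19 × 6.1 = 1.159.
The remaining 25% of clearance is unaffected.
New clearance relative to baseline: 1.316 + 0.0924 + 1.159 + 0.25 = 2.8174.
AUC ∝ 1/CL: fold-change = 1 / 2.8174 = 0.355.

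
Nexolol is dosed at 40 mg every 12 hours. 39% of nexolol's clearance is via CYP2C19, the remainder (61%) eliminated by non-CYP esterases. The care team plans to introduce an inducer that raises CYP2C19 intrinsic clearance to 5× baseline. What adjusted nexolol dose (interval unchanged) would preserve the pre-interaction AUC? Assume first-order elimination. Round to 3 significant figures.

102 mg

The CYP2C19 pathway (39% of clearance) increases to 5× activity: 0.39 × 5 = 1.95.
The remaining 61% of clearance is unaffected.
CL_new/CL_old = 1.95 + 0.61 = 2.56.
Exposure is unchanged when dose changes in proportion to clearance. New dose = 40 mg × 2.56 = 102 mg.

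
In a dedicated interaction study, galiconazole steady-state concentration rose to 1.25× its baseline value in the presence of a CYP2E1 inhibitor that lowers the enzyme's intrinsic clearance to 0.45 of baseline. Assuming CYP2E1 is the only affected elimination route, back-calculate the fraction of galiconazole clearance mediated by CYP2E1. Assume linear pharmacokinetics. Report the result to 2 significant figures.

CL'/CL = 1 / 1.25 = 0.8
0.45·fm + (1 − fm) = 0.8
fm = (0.8 − 1) / (0.45 − 1) = 0.36

0.36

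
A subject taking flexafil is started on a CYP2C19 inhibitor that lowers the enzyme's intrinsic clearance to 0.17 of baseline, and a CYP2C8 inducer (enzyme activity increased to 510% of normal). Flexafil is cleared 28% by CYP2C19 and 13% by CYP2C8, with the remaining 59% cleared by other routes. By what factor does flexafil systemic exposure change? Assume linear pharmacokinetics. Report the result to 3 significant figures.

0.769

CYP2C19: 0.28 × 0.17 = 0.0476
CYP2C8: 0.13 × 5.1 = 0.663
Other: 0.59 (unchanged)
New clearance relative to baseline: 0.0476 + 0.663 + 0.59 = 1.3006.
Because systemic exposure varies inversely with clearance, the combined effect is 1 / 1.3006 = 0.769.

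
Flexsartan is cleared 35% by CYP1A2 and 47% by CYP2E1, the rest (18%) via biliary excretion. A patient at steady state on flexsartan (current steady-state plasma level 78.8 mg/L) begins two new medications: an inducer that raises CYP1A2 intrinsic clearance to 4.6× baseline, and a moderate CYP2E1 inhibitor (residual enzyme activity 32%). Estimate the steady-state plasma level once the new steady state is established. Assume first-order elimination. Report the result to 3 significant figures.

40.6 mg/L

The CYP1A2 pathway (35% of clearance) increases to 4.6× activity: 0.35 × 4.6 = 1.61.
The CYP2E1 pathway (47% of clearance) drops to 0.32× activity: 0.47 × 0.32 = 0.1504.
The remaining 18% of clearance is unaffected.
Relative clearance = 1.61 + 0.1504 + 0.18 = 1.9404.
Steady-state plasma level ∝ 1/CL: new value = 78.8 / 1.9404 = 40.6 mg/L.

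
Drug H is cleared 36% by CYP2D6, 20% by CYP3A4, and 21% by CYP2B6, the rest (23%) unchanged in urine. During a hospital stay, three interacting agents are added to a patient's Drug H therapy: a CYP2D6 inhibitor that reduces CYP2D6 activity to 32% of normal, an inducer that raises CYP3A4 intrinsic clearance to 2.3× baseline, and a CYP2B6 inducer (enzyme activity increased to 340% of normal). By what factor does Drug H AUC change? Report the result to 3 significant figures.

0.658

The CYP2D6 pathway (36% of clearance) falls to 0.32× activity: 0.36 × 0.32 = 0.1152.
The CYP3A4 pathway (20% of clearance) increases to 2.3× activity: 0.2 × 2.3 = 0.46.
The CYP2B6 pathway (21% of clearance) rises to 3.4× activity: 0.21 × 3.4 = 0.714.
The remaining 23% of clearance is unaffected.
New clearance relative to baseline: 0.1152 + 0.46 + 0.714 + 0.23 = 1.5192.
Net AUC ratio = 1 / 1.5192 = 0.658.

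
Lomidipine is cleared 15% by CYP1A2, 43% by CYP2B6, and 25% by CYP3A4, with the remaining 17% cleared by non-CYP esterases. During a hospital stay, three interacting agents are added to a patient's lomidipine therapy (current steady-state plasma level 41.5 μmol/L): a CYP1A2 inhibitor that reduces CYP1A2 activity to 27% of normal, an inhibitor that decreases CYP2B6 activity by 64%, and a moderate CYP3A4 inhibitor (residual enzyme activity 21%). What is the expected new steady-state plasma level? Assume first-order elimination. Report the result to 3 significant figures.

The CYP1A2 pathway (15% of clearance) is reduced to 0.27× activity: 0.15 × 0.27 = 0.0405.
The CYP2B6 pathway (43% of clearance) falls to 0.36× activity: 0.43 × 0.36 = 0.1548.
The CYP3A4 pathway (25% of clearance) drops to 0.21× activity: 0.25 × 0.21 = 0.0525.
Non-CYP routes (17%) are unchanged.
New clearance relative to baseline: 0.0405 + 0.1548 + 0.0525 + 0.17 = 0.4178.
Dividing the baseline by the relative clearance: 41.5 / 0.4178 = 99.3 μmol/L.

99.3 μmol/L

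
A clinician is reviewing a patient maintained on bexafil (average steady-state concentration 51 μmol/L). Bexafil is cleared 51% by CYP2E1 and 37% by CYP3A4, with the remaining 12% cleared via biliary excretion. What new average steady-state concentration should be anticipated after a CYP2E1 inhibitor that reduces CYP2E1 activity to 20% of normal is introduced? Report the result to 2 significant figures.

The CYP2E1 pathway (51% of clearance) drops to 0.2× activity: 0.51 × 0.2 = 0.102.
CYP3A4 (37%) and the residual 12% are unaffected.
Relative clearance = 0.102 + 0.37 + 0.12 = 0.592.
With dosing unchanged, average steady-state concentration scales as 1/CL: 51 / 0.592 = 86 μmol/L.

86 μmol/L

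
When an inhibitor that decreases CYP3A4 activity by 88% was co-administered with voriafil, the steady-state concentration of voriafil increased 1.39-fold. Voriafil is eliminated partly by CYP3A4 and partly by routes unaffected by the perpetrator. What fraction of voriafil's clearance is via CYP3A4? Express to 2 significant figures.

CL'/CL = 1 / 1.39 = 0.7194
0.12·fm + (1 − fm) = 0.7194
fm = (0.7194 − 1) / (0.12 − 1) = 0.32

0.32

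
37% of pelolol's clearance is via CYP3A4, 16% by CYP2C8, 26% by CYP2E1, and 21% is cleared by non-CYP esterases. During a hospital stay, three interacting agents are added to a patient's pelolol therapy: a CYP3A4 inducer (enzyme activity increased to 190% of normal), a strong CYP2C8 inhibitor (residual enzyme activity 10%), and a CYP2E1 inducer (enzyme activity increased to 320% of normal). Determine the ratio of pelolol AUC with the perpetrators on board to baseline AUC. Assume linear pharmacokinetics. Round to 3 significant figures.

CYP3A4: 0.37 × 1.9 = 0.703
CYP2C8: 0.16 × 0.1 = 0.016
CYP2E1: 0.26 × 3.2 = 0.832
Other: 0.21 (unchanged)
Relative clearance = 0.703 + 0.016 + 0.832 + 0.21 = 1.761.
Because AUC varies inversely with clearance, the combined effect is 1 / 1.761 = 0.568.

0.568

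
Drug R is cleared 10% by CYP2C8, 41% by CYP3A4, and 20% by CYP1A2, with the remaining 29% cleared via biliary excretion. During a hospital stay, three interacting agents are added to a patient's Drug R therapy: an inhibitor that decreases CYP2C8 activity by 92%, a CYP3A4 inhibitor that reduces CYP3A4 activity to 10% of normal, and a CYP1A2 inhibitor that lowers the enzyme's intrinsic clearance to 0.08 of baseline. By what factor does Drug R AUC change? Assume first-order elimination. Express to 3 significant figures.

The CYP2C8 pathway (10% of clearance) drops to 0.08× activity: 0.1 × 0.08 = 0.008.
The CYP3A4 pathway (41% of clearance) falls to 0.1× activity: 0.41 × 0.1 = 0.041.
The CYP1A2 pathway (20% of clearance) falls to 0.08× activity: 0.2 × 0.08 = 0.016.
Non-CYP routes (29%) are unchanged.
CL_new/CL_old = 0.008 + 0.041 + 0.016 + 0.29 = 0.355.
Net AUC ratio = 1 / 0.355 = 2.82.

2.82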